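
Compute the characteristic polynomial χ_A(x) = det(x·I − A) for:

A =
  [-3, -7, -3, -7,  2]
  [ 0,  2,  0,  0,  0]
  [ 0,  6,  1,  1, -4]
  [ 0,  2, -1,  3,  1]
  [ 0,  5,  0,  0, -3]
x^5 - 15*x^3 + 10*x^2 + 60*x - 72

Expanding det(x·I − A) (e.g. by cofactor expansion or by noting that A is similar to its Jordan form J, which has the same characteristic polynomial as A) gives
  χ_A(x) = x^5 - 15*x^3 + 10*x^2 + 60*x - 72
which factors as (x - 2)^3*(x + 3)^2. The eigenvalues (with algebraic multiplicities) are λ = -3 with multiplicity 2, λ = 2 with multiplicity 3.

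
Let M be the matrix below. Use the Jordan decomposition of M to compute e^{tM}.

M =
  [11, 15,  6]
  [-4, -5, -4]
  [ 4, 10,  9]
e^{tM} =
  [6*t*exp(5*t) + exp(5*t), 15*t*exp(5*t), 6*t*exp(5*t)]
  [-4*t*exp(5*t), -10*t*exp(5*t) + exp(5*t), -4*t*exp(5*t)]
  [4*t*exp(5*t), 10*t*exp(5*t), 4*t*exp(5*t) + exp(5*t)]

Strategy: write M = P · J · P⁻¹ where J is a Jordan canonical form, so e^{tM} = P · e^{tJ} · P⁻¹, and e^{tJ} can be computed block-by-block.

M has Jordan form
J =
  [5, 1, 0]
  [0, 5, 0]
  [0, 0, 5]
(up to reordering of blocks).

Per-block formulas:
  For a 1×1 block at λ = 5: exp(t · [5]) = [e^(5t)].
  For a 2×2 Jordan block J_2(5): exp(t · J_2(5)) = e^(5t)·(I + t·N), where N is the 2×2 nilpotent shift.

After assembling e^{tJ} and conjugating by P, we get:

e^{tM} =
  [6*t*exp(5*t) + exp(5*t), 15*t*exp(5*t), 6*t*exp(5*t)]
  [-4*t*exp(5*t), -10*t*exp(5*t) + exp(5*t), -4*t*exp(5*t)]
  [4*t*exp(5*t), 10*t*exp(5*t), 4*t*exp(5*t) + exp(5*t)]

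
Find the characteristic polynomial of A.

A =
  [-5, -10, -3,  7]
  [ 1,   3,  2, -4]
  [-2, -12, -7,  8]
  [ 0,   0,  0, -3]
x^4 + 12*x^3 + 54*x^2 + 108*x + 81

Expanding det(x·I − A) (e.g. by cofactor expansion or by noting that A is similar to its Jordan form J, which has the same characteristic polynomial as A) gives
  χ_A(x) = x^4 + 12*x^3 + 54*x^2 + 108*x + 81
which factors as (x + 3)^4. The eigenvalues (with algebraic multiplicities) are λ = -3 with multiplicity 4.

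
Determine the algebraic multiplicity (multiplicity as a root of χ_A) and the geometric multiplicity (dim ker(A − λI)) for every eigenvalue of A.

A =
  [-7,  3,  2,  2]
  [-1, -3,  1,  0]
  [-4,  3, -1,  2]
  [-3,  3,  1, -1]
λ = -3: alg = 4, geom = 2

Step 1 — factor the characteristic polynomial to read off the algebraic multiplicities:
  χ_A(x) = (x + 3)^4

Step 2 — compute geometric multiplicities via the rank-nullity identity g(λ) = n − rank(A − λI):
  rank(A − (-3)·I) = 2, so dim ker(A − (-3)·I) = n − 2 = 2

Summary:
  λ = -3: algebraic multiplicity = 4, geometric multiplicity = 2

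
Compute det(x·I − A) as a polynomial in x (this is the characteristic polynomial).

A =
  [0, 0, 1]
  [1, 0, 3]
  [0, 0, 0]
x^3

Expanding det(x·I − A) (e.g. by cofactor expansion or by noting that A is similar to its Jordan form J, which has the same characteristic polynomial as A) gives
  χ_A(x) = x^3
which factors as x^3. The eigenvalues (with algebraic multiplicities) are λ = 0 with multiplicity 3.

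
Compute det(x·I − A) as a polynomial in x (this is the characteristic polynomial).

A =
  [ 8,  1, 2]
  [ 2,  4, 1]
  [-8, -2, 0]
x^3 - 12*x^2 + 48*x - 64

Expanding det(x·I − A) (e.g. by cofactor expansion or by noting that A is similar to its Jordan form J, which has the same characteristic polynomial as A) gives
  χ_A(x) = x^3 - 12*x^2 + 48*x - 64
which factors as (x - 4)^3. The eigenvalues (with algebraic multiplicities) are λ = 4 with multiplicity 3.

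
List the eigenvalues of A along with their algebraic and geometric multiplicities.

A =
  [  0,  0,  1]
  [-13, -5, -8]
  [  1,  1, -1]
λ = -2: alg = 3, geom = 1

Step 1 — factor the characteristic polynomial to read off the algebraic multiplicities:
  χ_A(x) = (x + 2)^3

Step 2 — compute geometric multiplicities via the rank-nullity identity g(λ) = n − rank(A − λI):
  rank(A − (-2)·I) = 2, so dim ker(A − (-2)·I) = n − 2 = 1

Summary:
  λ = -2: algebraic multiplicity = 3, geometric multiplicity = 1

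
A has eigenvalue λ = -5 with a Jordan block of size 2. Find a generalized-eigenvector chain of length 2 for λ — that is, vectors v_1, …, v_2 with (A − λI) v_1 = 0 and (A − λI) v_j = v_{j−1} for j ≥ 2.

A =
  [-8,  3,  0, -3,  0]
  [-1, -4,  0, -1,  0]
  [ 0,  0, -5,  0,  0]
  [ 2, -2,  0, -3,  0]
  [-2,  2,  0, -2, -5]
A Jordan chain for λ = -5 of length 2:
v_1 = (-3, -1, 0, 2, -2)ᵀ
v_2 = (1, 0, 0, 0, 0)ᵀ

Let N = A − (-5)·I. We want v_2 with N^2 v_2 = 0 but N^1 v_2 ≠ 0; then v_{j-1} := N · v_j for j = 2, …, 2.

Pick v_2 = (1, 0, 0, 0, 0)ᵀ.
Then v_1 = N · v_2 = (-3, -1, 0, 2, -2)ᵀ.

Sanity check: (A − (-5)·I) v_1 = (0, 0, 0, 0, 0)ᵀ = 0. ✓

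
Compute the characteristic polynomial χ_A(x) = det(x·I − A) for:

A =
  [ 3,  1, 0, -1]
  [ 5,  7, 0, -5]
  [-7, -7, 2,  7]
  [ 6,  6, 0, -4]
x^4 - 8*x^3 + 24*x^2 - 32*x + 16

Expanding det(x·I − A) (e.g. by cofactor expansion or by noting that A is similar to its Jordan form J, which has the same characteristic polynomial as A) gives
  χ_A(x) = x^4 - 8*x^3 + 24*x^2 - 32*x + 16
which factors as (x - 2)^4. The eigenvalues (with algebraic multiplicities) are λ = 2 with multiplicity 4.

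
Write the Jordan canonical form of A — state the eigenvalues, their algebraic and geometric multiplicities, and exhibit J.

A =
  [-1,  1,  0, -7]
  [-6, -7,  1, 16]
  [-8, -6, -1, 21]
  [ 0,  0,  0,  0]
J_3(-3) ⊕ J_1(0)

The characteristic polynomial is
  det(x·I − A) = x^4 + 9*x^3 + 27*x^2 + 27*x = x*(x + 3)^3

Eigenvalues and multiplicities (the geometric multiplicity of λ is n − rank(A − λI), which equals the number of Jordan blocks for λ):
  λ = -3: algebraic multiplicity = 3, geometric multiplicity = 1
  λ = 0: algebraic multiplicity = 1, geometric multiplicity = 1

Determining the block sizes for each eigenvalue:
  λ = -3: one block (gm = 1), so the single block has size am = 3 → block sizes [3]
  λ = 0: one block (gm = 1), so the single block has size am = 1 → block sizes [1]

Assembling the blocks gives a Jordan form
J =
  [-3,  1,  0, 0]
  [ 0, -3,  1, 0]
  [ 0,  0, -3, 0]
  [ 0,  0,  0, 0]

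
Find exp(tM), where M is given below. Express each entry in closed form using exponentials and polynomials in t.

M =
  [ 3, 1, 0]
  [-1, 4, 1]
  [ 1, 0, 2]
e^{tM} =
  [-t^2*exp(3*t)/2 + exp(3*t), t^2*exp(3*t)/2 + t*exp(3*t), t^2*exp(3*t)/2]
  [-t*exp(3*t), t*exp(3*t) + exp(3*t), t*exp(3*t)]
  [-t^2*exp(3*t)/2 + t*exp(3*t), t^2*exp(3*t)/2, t^2*exp(3*t)/2 - t*exp(3*t) + exp(3*t)]

Strategy: write M = P · J · P⁻¹ where J is a Jordan canonical form, so e^{tM} = P · e^{tJ} · P⁻¹, and e^{tJ} can be computed block-by-block.

M has Jordan form
J =
  [3, 1, 0]
  [0, 3, 1]
  [0, 0, 3]
(up to reordering of blocks).

Per-block formulas:
  For a 3×3 Jordan block J_3(3): exp(t · J_3(3)) = e^(3t)·(I + t·N + (t^2/2)·N^2), where N is the 3×3 nilpotent shift.

After assembling e^{tJ} and conjugating by P, we get:

e^{tM} =
  [-t^2*exp(3*t)/2 + exp(3*t), t^2*exp(3*t)/2 + t*exp(3*t), t^2*exp(3*t)/2]
  [-t*exp(3*t), t*exp(3*t) + exp(3*t), t*exp(3*t)]
  [-t^2*exp(3*t)/2 + t*exp(3*t), t^2*exp(3*t)/2, t^2*exp(3*t)/2 - t*exp(3*t) + exp(3*t)]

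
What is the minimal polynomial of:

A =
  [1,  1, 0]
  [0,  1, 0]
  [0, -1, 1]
x^2 - 2*x + 1

The characteristic polynomial is χ_A(x) = (x - 1)^3, so the eigenvalues are known. The minimal polynomial is
  m_A(x) = Π_λ (x − λ)^{k_λ}
where k_λ is the size of the *largest* Jordan block for λ (equivalently, the smallest k with (A − λI)^k v = 0 for every generalised eigenvector v of λ).

  λ = 1: largest Jordan block has size 2, contributing (x − 1)^2

So m_A(x) = (x - 1)^2 = x^2 - 2*x + 1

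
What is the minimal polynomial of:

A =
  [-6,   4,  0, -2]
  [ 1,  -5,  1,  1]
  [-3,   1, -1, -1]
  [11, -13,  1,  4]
x^3 + 6*x^2 + 12*x + 8

The characteristic polynomial is χ_A(x) = (x + 2)^4, so the eigenvalues are known. The minimal polynomial is
  m_A(x) = Π_λ (x − λ)^{k_λ}
where k_λ is the size of the *largest* Jordan block for λ (equivalently, the smallest k with (A − λI)^k v = 0 for every generalised eigenvector v of λ).

  λ = -2: largest Jordan block has size 3, contributing (x + 2)^3

So m_A(x) = (x + 2)^3 = x^3 + 6*x^2 + 12*x + 8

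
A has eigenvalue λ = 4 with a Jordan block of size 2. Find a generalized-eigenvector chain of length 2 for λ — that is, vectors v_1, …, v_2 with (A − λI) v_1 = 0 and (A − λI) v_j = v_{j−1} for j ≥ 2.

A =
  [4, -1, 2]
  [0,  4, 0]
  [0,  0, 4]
A Jordan chain for λ = 4 of length 2:
v_1 = (-1, 0, 0)ᵀ
v_2 = (0, 1, 0)ᵀ

Let N = A − (4)·I. We want v_2 with N^2 v_2 = 0 but N^1 v_2 ≠ 0; then v_{j-1} := N · v_j for j = 2, …, 2.

Pick v_2 = (0, 1, 0)ᵀ.
Then v_1 = N · v_2 = (-1, 0, 0)ᵀ.

Sanity check: (A − (4)·I) v_1 = (0, 0, 0)ᵀ = 0. ✓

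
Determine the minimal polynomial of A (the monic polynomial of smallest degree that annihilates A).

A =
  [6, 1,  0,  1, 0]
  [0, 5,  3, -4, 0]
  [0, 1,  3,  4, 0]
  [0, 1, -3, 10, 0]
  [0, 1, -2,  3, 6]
x^2 - 12*x + 36

The characteristic polynomial is χ_A(x) = (x - 6)^5, so the eigenvalues are known. The minimal polynomial is
  m_A(x) = Π_λ (x − λ)^{k_λ}
where k_λ is the size of the *largest* Jordan block for λ (equivalently, the smallest k with (A − λI)^k v = 0 for every generalised eigenvector v of λ).

  λ = 6: largest Jordan block has size 2, contributing (x − 6)^2

So m_A(x) = (x - 6)^2 = x^2 - 12*x + 36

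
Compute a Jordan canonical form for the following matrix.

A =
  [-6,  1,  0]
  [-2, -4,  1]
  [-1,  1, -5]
J_3(-5)

The characteristic polynomial is
  det(x·I − A) = x^3 + 15*x^2 + 75*x + 125 = (x + 5)^3

Eigenvalues and multiplicities (the geometric multiplicity of λ is n − rank(A − λI), which equals the number of Jordan blocks for λ):
  λ = -5: algebraic multiplicity = 3, geometric multiplicity = 1

Determining the block sizes for each eigenvalue:
  λ = -5: one block (gm = 1), so the single block has size am = 3 → block sizes [3]

Assembling the blocks gives a Jordan form
J =
  [-5,  1,  0]
  [ 0, -5,  1]
  [ 0,  0, -5]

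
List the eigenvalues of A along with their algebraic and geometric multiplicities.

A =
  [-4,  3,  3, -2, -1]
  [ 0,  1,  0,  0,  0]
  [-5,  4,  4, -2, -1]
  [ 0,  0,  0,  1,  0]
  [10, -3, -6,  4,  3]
λ = 1: alg = 5, geom = 3

Step 1 — factor the characteristic polynomial to read off the algebraic multiplicities:
  χ_A(x) = (x - 1)^5

Step 2 — compute geometric multiplicities via the rank-nullity identity g(λ) = n − rank(A − λI):
  rank(A − (1)·I) = 2, so dim ker(A − (1)·I) = n − 2 = 3

Summary:
  λ = 1: algebraic multiplicity = 5, geometric multiplicity = 3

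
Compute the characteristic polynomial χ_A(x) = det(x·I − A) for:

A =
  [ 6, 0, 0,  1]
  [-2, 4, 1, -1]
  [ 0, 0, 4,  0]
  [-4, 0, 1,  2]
x^4 - 16*x^3 + 96*x^2 - 256*x + 256

Expanding det(x·I − A) (e.g. by cofactor expansion or by noting that A is similar to its Jordan form J, which has the same characteristic polynomial as A) gives
  χ_A(x) = x^4 - 16*x^3 + 96*x^2 - 256*x + 256
which factors as (x - 4)^4. The eigenvalues (with algebraic multiplicities) are λ = 4 with multiplicity 4.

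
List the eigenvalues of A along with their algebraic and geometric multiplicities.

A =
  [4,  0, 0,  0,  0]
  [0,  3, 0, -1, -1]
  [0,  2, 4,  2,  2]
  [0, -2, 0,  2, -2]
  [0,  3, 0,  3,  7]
λ = 4: alg = 5, geom = 4

Step 1 — factor the characteristic polynomial to read off the algebraic multiplicities:
  χ_A(x) = (x - 4)^5

Step 2 — compute geometric multiplicities via the rank-nullity identity g(λ) = n − rank(A − λI):
  rank(A − (4)·I) = 1, so dim ker(A − (4)·I) = n − 1 = 4

Summary:
  λ = 4: algebraic multiplicity = 5, geometric multiplicity = 4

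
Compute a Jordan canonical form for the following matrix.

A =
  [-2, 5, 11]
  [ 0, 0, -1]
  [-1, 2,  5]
J_3(1)

The characteristic polynomial is
  det(x·I − A) = x^3 - 3*x^2 + 3*x - 1 = (x - 1)^3

Eigenvalues and multiplicities (the geometric multiplicity of λ is n − rank(A − λI), which equals the number of Jordan blocks for λ):
  λ = 1: algebraic multiplicity = 3, geometric multiplicity = 1

Determining the block sizes for each eigenvalue:
  λ = 1: one block (gm = 1), so the single block has size am = 3 → block sizes [3]

Assembling the blocks gives a Jordan form
J =
  [1, 1, 0]
  [0, 1, 1]
  [0, 0, 1]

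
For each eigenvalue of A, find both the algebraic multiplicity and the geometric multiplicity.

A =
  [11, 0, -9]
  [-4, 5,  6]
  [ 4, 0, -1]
λ = 5: alg = 3, geom = 2

Step 1 — factor the characteristic polynomial to read off the algebraic multiplicities:
  χ_A(x) = (x - 5)^3

Step 2 — compute geometric multiplicities via the rank-nullity identity g(λ) = n − rank(A − λI):
  rank(A − (5)·I) = 1, so dim ker(A − (5)·I) = n − 1 = 2

Summary:
  λ = 5: algebraic multiplicity = 3, geometric multiplicity = 2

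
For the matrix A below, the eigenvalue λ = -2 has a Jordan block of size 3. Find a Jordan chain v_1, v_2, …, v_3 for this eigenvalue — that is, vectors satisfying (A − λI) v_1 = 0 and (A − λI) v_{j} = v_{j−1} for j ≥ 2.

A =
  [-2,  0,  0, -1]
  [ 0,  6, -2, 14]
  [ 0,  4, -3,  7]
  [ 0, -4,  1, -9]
A Jordan chain for λ = -2 of length 3:
v_1 = (4, 0, 0, 0)ᵀ
v_2 = (0, 8, 4, -4)ᵀ
v_3 = (0, 1, 0, 0)ᵀ

Let N = A − (-2)·I. We want v_3 with N^3 v_3 = 0 but N^2 v_3 ≠ 0; then v_{j-1} := N · v_j for j = 3, …, 2.

Pick v_3 = (0, 1, 0, 0)ᵀ.
Then v_2 = N · v_3 = (0, 8, 4, -4)ᵀ.
Then v_1 = N · v_2 = (4, 0, 0, 0)ᵀ.

Sanity check: (A − (-2)·I) v_1 = (0, 0, 0, 0)ᵀ = 0. ✓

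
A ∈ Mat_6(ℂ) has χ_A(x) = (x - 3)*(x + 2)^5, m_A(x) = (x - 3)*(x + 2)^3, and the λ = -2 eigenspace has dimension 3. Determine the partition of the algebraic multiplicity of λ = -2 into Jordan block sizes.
Block sizes for λ = -2: [3, 1, 1]

Step 1 — from the characteristic polynomial, algebraic multiplicity of λ = -2 is 5. From dim ker(A − (-2)·I) = 3, there are exactly 3 Jordan blocks for λ = -2.
Step 2 — from the minimal polynomial, the factor (x + 2)^3 tells us the largest block for λ = -2 has size 3.
Step 3 — with total size 5, 3 blocks, and largest block 3, the block sizes (in nonincreasing order) are [3, 1, 1].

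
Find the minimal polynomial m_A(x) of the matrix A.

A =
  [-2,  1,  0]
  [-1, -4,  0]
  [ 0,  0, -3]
x^2 + 6*x + 9

The characteristic polynomial is χ_A(x) = (x + 3)^3, so the eigenvalues are known. The minimal polynomial is
  m_A(x) = Π_λ (x − λ)^{k_λ}
where k_λ is the size of the *largest* Jordan block for λ (equivalently, the smallest k with (A − λI)^k v = 0 for every generalised eigenvector v of λ).

  λ = -3: largest Jordan block has size 2, contributing (x + 3)^2

So m_A(x) = (x + 3)^2 = x^2 + 6*x + 9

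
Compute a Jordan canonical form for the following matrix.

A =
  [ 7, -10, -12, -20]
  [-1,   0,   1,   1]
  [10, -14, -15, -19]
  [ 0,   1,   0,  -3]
J_1(-5) ⊕ J_3(-2)

The characteristic polynomial is
  det(x·I − A) = x^4 + 11*x^3 + 42*x^2 + 68*x + 40 = (x + 2)^3*(x + 5)

Eigenvalues and multiplicities (the geometric multiplicity of λ is n − rank(A − λI), which equals the number of Jordan blocks for λ):
  λ = -5: algebraic multiplicity = 1, geometric multiplicity = 1
  λ = -2: algebraic multiplicity = 3, geometric multiplicity = 1

Determining the block sizes for each eigenvalue:
  λ = -5: one block (gm = 1), so the single block has size am = 1 → block sizes [1]
  λ = -2: one block (gm = 1), so the single block has size am = 3 → block sizes [3]

Assembling the blocks gives a Jordan form
J =
  [-5,  0,  0,  0]
  [ 0, -2,  1,  0]
  [ 0,  0, -2,  1]
  [ 0,  0,  0, -2]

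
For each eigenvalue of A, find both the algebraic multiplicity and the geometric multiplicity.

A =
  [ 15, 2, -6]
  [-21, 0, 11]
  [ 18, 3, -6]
λ = 3: alg = 3, geom = 1

Step 1 — factor the characteristic polynomial to read off the algebraic multiplicities:
  χ_A(x) = (x - 3)^3

Step 2 — compute geometric multiplicities via the rank-nullity identity g(λ) = n − rank(A − λI):
  rank(A − (3)·I) = 2, so dim ker(A − (3)·I) = n − 2 = 1

Summary:
  λ = 3: algebraic multiplicity = 3, geometric multiplicity = 1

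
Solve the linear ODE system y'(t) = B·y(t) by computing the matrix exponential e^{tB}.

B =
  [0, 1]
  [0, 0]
e^{tB} =
  [1, t]
  [0, 1]

Strategy: write B = P · J · P⁻¹ where J is a Jordan canonical form, so e^{tB} = P · e^{tJ} · P⁻¹, and e^{tJ} can be computed block-by-block.

B has Jordan form
J =
  [0, 1]
  [0, 0]
(up to reordering of blocks).

Per-block formulas:
  For a 2×2 Jordan block J_2(0): exp(t · J_2(0)) = e^(0t)·(I + t·N), where N is the 2×2 nilpotent shift.

After assembling e^{tJ} and conjugating by P, we get:

e^{tB} =
  [1, t]
  [0, 1]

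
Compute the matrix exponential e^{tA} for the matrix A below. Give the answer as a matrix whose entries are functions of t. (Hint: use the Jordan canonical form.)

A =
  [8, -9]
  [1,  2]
e^{tA} =
  [3*t*exp(5*t) + exp(5*t), -9*t*exp(5*t)]
  [t*exp(5*t), -3*t*exp(5*t) + exp(5*t)]

Strategy: write A = P · J · P⁻¹ where J is a Jordan canonical form, so e^{tA} = P · e^{tJ} · P⁻¹, and e^{tJ} can be computed block-by-block.

A has Jordan form
J =
  [5, 1]
  [0, 5]
(up to reordering of blocks).

Per-block formulas:
  For a 2×2 Jordan block J_2(5): exp(t · J_2(5)) = e^(5t)·(I + t·N), where N is the 2×2 nilpotent shift.

After assembling e^{tJ} and conjugating by P, we get:

e^{tA} =
  [3*t*exp(5*t) + exp(5*t), -9*t*exp(5*t)]
  [t*exp(5*t), -3*t*exp(5*t) + exp(5*t)]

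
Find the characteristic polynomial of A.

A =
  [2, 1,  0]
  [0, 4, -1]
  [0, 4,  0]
x^3 - 6*x^2 + 12*x - 8

Expanding det(x·I − A) (e.g. by cofactor expansion or by noting that A is similar to its Jordan form J, which has the same characteristic polynomial as A) gives
  χ_A(x) = x^3 - 6*x^2 + 12*x - 8
which factors as (x - 2)^3. The eigenvalues (with algebraic multiplicities) are λ = 2 with multiplicity 3.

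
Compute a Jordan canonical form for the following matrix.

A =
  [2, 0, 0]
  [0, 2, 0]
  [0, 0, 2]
J_1(2) ⊕ J_1(2) ⊕ J_1(2)

The characteristic polynomial is
  det(x·I − A) = x^3 - 6*x^2 + 12*x - 8 = (x - 2)^3

Eigenvalues and multiplicities (the geometric multiplicity of λ is n − rank(A − λI), which equals the number of Jordan blocks for λ):
  λ = 2: algebraic multiplicity = 3, geometric multiplicity = 3

Determining the block sizes for each eigenvalue:
  λ = 2: gm = am = 3, so every block has size 1 → block sizes [1, 1, 1]

Assembling the blocks gives a Jordan form
J =
  [2, 0, 0]
  [0, 2, 0]
  [0, 0, 2]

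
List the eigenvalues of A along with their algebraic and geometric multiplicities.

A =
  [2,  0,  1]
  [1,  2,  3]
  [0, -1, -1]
λ = 1: alg = 3, geom = 1

Step 1 — factor the characteristic polynomial to read off the algebraic multiplicities:
  χ_A(x) = (x - 1)^3

Step 2 — compute geometric multiplicities via the rank-nullity identity g(λ) = n − rank(A − λI):
  rank(A − (1)·I) = 2, so dim ker(A − (1)·I) = n − 2 = 1

Summary:
  λ = 1: algebraic multiplicity = 3, geometric multiplicity = 1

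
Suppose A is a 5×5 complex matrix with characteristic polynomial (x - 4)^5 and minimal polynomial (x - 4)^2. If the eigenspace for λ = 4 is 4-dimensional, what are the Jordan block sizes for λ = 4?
Block sizes for λ = 4: [2, 1, 1, 1]

Step 1 — from the characteristic polynomial, algebraic multiplicity of λ = 4 is 5. From dim ker(A − (4)·I) = 4, there are exactly 4 Jordan blocks for λ = 4.
Step 2 — from the minimal polynomial, the factor (x − 4)^2 tells us the largest block for λ = 4 has size 2.
Step 3 — with total size 5, 4 blocks, and largest block 2, the block sizes (in nonincreasing order) are [2, 1, 1, 1].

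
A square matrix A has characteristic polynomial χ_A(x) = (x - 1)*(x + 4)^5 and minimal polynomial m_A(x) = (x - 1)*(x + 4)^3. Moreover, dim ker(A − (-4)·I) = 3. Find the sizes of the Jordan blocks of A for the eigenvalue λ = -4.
Block sizes for λ = -4: [3, 1, 1]

Step 1 — from the characteristic polynomial, algebraic multiplicity of λ = -4 is 5. From dim ker(A − (-4)·I) = 3, there are exactly 3 Jordan blocks for λ = -4.
Step 2 — from the minimal polynomial, the factor (x + 4)^3 tells us the largest block for λ = -4 has size 3.
Step 3 — with total size 5, 3 blocks, and largest block 3, the block sizes (in nonincreasing order) are [3, 1, 1].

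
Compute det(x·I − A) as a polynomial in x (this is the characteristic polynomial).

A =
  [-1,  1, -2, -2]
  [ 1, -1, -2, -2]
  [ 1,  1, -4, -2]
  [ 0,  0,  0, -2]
x^4 + 8*x^3 + 24*x^2 + 32*x + 16

Expanding det(x·I − A) (e.g. by cofactor expansion or by noting that A is similar to its Jordan form J, which has the same characteristic polynomial as A) gives
  χ_A(x) = x^4 + 8*x^3 + 24*x^2 + 32*x + 16
which factors as (x + 2)^4. The eigenvalues (with algebraic multiplicities) are λ = -2 with multiplicity 4.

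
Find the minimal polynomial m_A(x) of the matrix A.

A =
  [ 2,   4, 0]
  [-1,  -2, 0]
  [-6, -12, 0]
x^2

The characteristic polynomial is χ_A(x) = x^3, so the eigenvalues are known. The minimal polynomial is
  m_A(x) = Π_λ (x − λ)^{k_λ}
where k_λ is the size of the *largest* Jordan block for λ (equivalently, the smallest k with (A − λI)^k v = 0 for every generalised eigenvector v of λ).

  λ = 0: largest Jordan block has size 2, contributing (x − 0)^2

So m_A(x) = x^2 = x^2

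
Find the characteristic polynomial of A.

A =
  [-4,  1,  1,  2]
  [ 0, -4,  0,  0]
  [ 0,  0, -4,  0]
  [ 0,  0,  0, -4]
x^4 + 16*x^3 + 96*x^2 + 256*x + 256

Expanding det(x·I − A) (e.g. by cofactor expansion or by noting that A is similar to its Jordan form J, which has the same characteristic polynomial as A) gives
  χ_A(x) = x^4 + 16*x^3 + 96*x^2 + 256*x + 256
which factors as (x + 4)^4. The eigenvalues (with algebraic multiplicities) are λ = -4 with multiplicity 4.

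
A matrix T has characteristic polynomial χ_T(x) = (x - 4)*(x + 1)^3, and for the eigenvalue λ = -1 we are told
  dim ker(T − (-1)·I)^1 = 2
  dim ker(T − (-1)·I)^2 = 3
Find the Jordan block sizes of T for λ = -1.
Block sizes for λ = -1: [2, 1]

From the dimensions of kernels of powers, the number of Jordan blocks of size at least j is d_j − d_{j−1} where d_j = dim ker(N^j) (with d_0 = 0). Computing the differences gives [2, 1].
The number of blocks of size exactly k is (#blocks of size ≥ k) − (#blocks of size ≥ k + 1), so the partition is: 1 block(s) of size 1, 1 block(s) of size 2.
In nonincreasing order the block sizes are [2, 1].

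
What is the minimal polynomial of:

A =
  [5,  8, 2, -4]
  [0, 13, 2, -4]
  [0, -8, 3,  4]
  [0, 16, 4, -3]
x^2 - 8*x + 15

The characteristic polynomial is χ_A(x) = (x - 5)^3*(x - 3), so the eigenvalues are known. The minimal polynomial is
  m_A(x) = Π_λ (x − λ)^{k_λ}
where k_λ is the size of the *largest* Jordan block for λ (equivalently, the smallest k with (A − λI)^k v = 0 for every generalised eigenvector v of λ).

  λ = 3: largest Jordan block has size 1, contributing (x − 3)
  λ = 5: largest Jordan block has size 1, contributing (x − 5)

So m_A(x) = (x - 5)*(x - 3) = x^2 - 8*x + 15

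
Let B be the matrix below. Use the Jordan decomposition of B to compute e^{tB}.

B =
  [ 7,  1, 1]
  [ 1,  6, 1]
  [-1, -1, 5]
e^{tB} =
  [t^2*exp(6*t)/2 + t*exp(6*t) + exp(6*t), t*exp(6*t), t^2*exp(6*t)/2 + t*exp(6*t)]
  [t*exp(6*t), exp(6*t), t*exp(6*t)]
  [-t^2*exp(6*t)/2 - t*exp(6*t), -t*exp(6*t), -t^2*exp(6*t)/2 - t*exp(6*t) + exp(6*t)]

Strategy: write B = P · J · P⁻¹ where J is a Jordan canonical form, so e^{tB} = P · e^{tJ} · P⁻¹, and e^{tJ} can be computed block-by-block.

B has Jordan form
J =
  [6, 1, 0]
  [0, 6, 1]
  [0, 0, 6]
(up to reordering of blocks).

Per-block formulas:
  For a 3×3 Jordan block J_3(6): exp(t · J_3(6)) = e^(6t)·(I + t·N + (t^2/2)·N^2), where N is the 3×3 nilpotent shift.

After assembling e^{tJ} and conjugating by P, we get:

e^{tB} =
  [t^2*exp(6*t)/2 + t*exp(6*t) + exp(6*t), t*exp(6*t), t^2*exp(6*t)/2 + t*exp(6*t)]
  [t*exp(6*t), exp(6*t), t*exp(6*t)]
  [-t^2*exp(6*t)/2 - t*exp(6*t), -t*exp(6*t), -t^2*exp(6*t)/2 - t*exp(6*t) + exp(6*t)]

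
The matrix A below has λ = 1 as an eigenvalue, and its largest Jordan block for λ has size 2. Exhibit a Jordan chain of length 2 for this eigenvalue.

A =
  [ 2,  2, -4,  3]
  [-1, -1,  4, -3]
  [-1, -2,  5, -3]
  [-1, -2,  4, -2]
A Jordan chain for λ = 1 of length 2:
v_1 = (1, -1, -1, -1)ᵀ
v_2 = (1, 0, 0, 0)ᵀ

Let N = A − (1)·I. We want v_2 with N^2 v_2 = 0 but N^1 v_2 ≠ 0; then v_{j-1} := N · v_j for j = 2, …, 2.

Pick v_2 = (1, 0, 0, 0)ᵀ.
Then v_1 = N · v_2 = (1, -1, -1, -1)ᵀ.

Sanity check: (A − (1)·I) v_1 = (0, 0, 0, 0)ᵀ = 0. ✓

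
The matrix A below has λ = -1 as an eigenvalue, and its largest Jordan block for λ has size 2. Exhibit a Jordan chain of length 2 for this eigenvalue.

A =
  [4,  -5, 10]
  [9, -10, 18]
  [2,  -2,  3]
A Jordan chain for λ = -1 of length 2:
v_1 = (5, 9, 2)ᵀ
v_2 = (1, 0, 0)ᵀ

Let N = A − (-1)·I. We want v_2 with N^2 v_2 = 0 but N^1 v_2 ≠ 0; then v_{j-1} := N · v_j for j = 2, …, 2.

Pick v_2 = (1, 0, 0)ᵀ.
Then v_1 = N · v_2 = (5, 9, 2)ᵀ.

Sanity check: (A − (-1)·I) v_1 = (0, 0, 0)ᵀ = 0. ✓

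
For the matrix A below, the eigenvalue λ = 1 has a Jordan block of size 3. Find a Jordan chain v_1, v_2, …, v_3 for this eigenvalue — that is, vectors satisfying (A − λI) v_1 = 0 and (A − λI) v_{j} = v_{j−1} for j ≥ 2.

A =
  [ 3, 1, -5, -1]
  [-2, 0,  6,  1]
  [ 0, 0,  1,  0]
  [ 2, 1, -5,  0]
A Jordan chain for λ = 1 of length 3:
v_1 = (1, -1, 0, 1)ᵀ
v_2 = (-5, 6, 0, -5)ᵀ
v_3 = (0, 0, 1, 0)ᵀ

Let N = A − (1)·I. We want v_3 with N^3 v_3 = 0 but N^2 v_3 ≠ 0; then v_{j-1} := N · v_j for j = 3, …, 2.

Pick v_3 = (0, 0, 1, 0)ᵀ.
Then v_2 = N · v_3 = (-5, 6, 0, -5)ᵀ.
Then v_1 = N · v_2 = (1, -1, 0, 1)ᵀ.

Sanity check: (A − (1)·I) v_1 = (0, 0, 0, 0)ᵀ = 0. ✓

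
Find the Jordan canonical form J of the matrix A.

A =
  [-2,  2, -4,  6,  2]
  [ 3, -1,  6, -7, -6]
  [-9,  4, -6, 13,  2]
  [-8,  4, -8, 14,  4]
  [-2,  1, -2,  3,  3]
J_2(1) ⊕ J_2(2) ⊕ J_1(2)

The characteristic polynomial is
  det(x·I − A) = x^5 - 8*x^4 + 25*x^3 - 38*x^2 + 28*x - 8 = (x - 2)^3*(x - 1)^2

Eigenvalues and multiplicities (the geometric multiplicity of λ is n − rank(A − λI), which equals the number of Jordan blocks for λ):
  λ = 1: algebraic multiplicity = 2, geometric multiplicity = 1
  λ = 2: algebraic multiplicity = 3, geometric multiplicity = 2

Determining the block sizes for each eigenvalue:
  λ = 1: one block (gm = 1), so the single block has size am = 2 → block sizes [2]
  λ = 2: 2 blocks summing to 3 forces exactly one block of size 2 and the rest size 1 → block sizes [2, 1]

Assembling the blocks gives a Jordan form
J =
  [1, 1, 0, 0, 0]
  [0, 1, 0, 0, 0]
  [0, 0, 2, 1, 0]
  [0, 0, 0, 2, 0]
  [0, 0, 0, 0, 2]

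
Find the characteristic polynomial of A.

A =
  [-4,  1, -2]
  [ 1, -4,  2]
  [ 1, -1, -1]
x^3 + 9*x^2 + 27*x + 27

Expanding det(x·I − A) (e.g. by cofactor expansion or by noting that A is similar to its Jordan form J, which has the same characteristic polynomial as A) gives
  χ_A(x) = x^3 + 9*x^2 + 27*x + 27
which factors as (x + 3)^3. The eigenvalues (with algebraic multiplicities) are λ = -3 with multiplicity 3.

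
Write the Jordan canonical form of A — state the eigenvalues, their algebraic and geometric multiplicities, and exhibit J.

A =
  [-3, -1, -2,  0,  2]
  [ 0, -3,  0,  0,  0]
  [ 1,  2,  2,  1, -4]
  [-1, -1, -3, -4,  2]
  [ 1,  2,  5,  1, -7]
J_2(-3) ⊕ J_2(-3) ⊕ J_1(-3)

The characteristic polynomial is
  det(x·I − A) = x^5 + 15*x^4 + 90*x^3 + 270*x^2 + 405*x + 243 = (x + 3)^5

Eigenvalues and multiplicities (the geometric multiplicity of λ is n − rank(A − λI), which equals the number of Jordan blocks for λ):
  λ = -3: algebraic multiplicity = 5, geometric multiplicity = 3

Determining the block sizes for each eigenvalue:
  λ = -3: with am = 5 and gm = 3, the partition is not yet determined (e.g. several partitions of 5 into 3 parts exist). Let N = A − (-3)·I. Computing rank(N^1) = 2, rank(N^2) = 0; the number of blocks of size ≥ j is rank(N^{j−1}) − rank(N^j), giving [3, 2]. So we have 2 block(s) of size 2, 1 block(s) of size 1 → block sizes [2, 2, 1]

Assembling the blocks gives a Jordan form
J =
  [-3,  1,  0,  0,  0]
  [ 0, -3,  0,  0,  0]
  [ 0,  0, -3,  1,  0]
  [ 0,  0,  0, -3,  0]
  [ 0,  0,  0,  0, -3]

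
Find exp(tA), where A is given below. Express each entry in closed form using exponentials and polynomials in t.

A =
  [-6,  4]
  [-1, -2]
e^{tA} =
  [-2*t*exp(-4*t) + exp(-4*t), 4*t*exp(-4*t)]
  [-t*exp(-4*t), 2*t*exp(-4*t) + exp(-4*t)]

Strategy: write A = P · J · P⁻¹ where J is a Jordan canonical form, so e^{tA} = P · e^{tJ} · P⁻¹, and e^{tJ} can be computed block-by-block.

A has Jordan form
J =
  [-4,  1]
  [ 0, -4]
(up to reordering of blocks).

Per-block formulas:
  For a 2×2 Jordan block J_2(-4): exp(t · J_2(-4)) = e^(-4t)·(I + t·N), where N is the 2×2 nilpotent shift.

After assembling e^{tJ} and conjugating by P, we get:

e^{tA} =
  [-2*t*exp(-4*t) + exp(-4*t), 4*t*exp(-4*t)]
  [-t*exp(-4*t), 2*t*exp(-4*t) + exp(-4*t)]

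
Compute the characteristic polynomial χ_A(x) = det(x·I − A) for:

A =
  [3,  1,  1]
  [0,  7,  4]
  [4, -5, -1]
x^3 - 9*x^2 + 27*x - 27

Expanding det(x·I − A) (e.g. by cofactor expansion or by noting that A is similar to its Jordan form J, which has the same characteristic polynomial as A) gives
  χ_A(x) = x^3 - 9*x^2 + 27*x - 27
which factors as (x - 3)^3. The eigenvalues (with algebraic multiplicities) are λ = 3 with multiplicity 3.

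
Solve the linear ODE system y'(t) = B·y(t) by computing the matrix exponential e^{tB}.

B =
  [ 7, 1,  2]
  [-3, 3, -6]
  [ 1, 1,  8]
e^{tB} =
  [t*exp(6*t) + exp(6*t), t*exp(6*t), 2*t*exp(6*t)]
  [-3*t*exp(6*t), -3*t*exp(6*t) + exp(6*t), -6*t*exp(6*t)]
  [t*exp(6*t), t*exp(6*t), 2*t*exp(6*t) + exp(6*t)]

Strategy: write B = P · J · P⁻¹ where J is a Jordan canonical form, so e^{tB} = P · e^{tJ} · P⁻¹, and e^{tJ} can be computed block-by-block.

B has Jordan form
J =
  [6, 1, 0]
  [0, 6, 0]
  [0, 0, 6]
(up to reordering of blocks).

Per-block formulas:
  For a 1×1 block at λ = 6: exp(t · [6]) = [e^(6t)].
  For a 2×2 Jordan block J_2(6): exp(t · J_2(6)) = e^(6t)·(I + t·N), where N is the 2×2 nilpotent shift.

After assembling e^{tJ} and conjugating by P, we get:

e^{tB} =
  [t*exp(6*t) + exp(6*t), t*exp(6*t), 2*t*exp(6*t)]
  [-3*t*exp(6*t), -3*t*exp(6*t) + exp(6*t), -6*t*exp(6*t)]
  [t*exp(6*t), t*exp(6*t), 2*t*exp(6*t) + exp(6*t)]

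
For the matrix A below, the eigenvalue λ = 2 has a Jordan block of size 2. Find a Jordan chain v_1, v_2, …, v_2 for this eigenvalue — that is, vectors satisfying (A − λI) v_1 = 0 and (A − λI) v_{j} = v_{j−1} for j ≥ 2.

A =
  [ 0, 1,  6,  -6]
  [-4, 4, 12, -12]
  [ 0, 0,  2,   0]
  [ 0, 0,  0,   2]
A Jordan chain for λ = 2 of length 2:
v_1 = (-2, -4, 0, 0)ᵀ
v_2 = (1, 0, 0, 0)ᵀ

Let N = A − (2)·I. We want v_2 with N^2 v_2 = 0 but N^1 v_2 ≠ 0; then v_{j-1} := N · v_j for j = 2, …, 2.

Pick v_2 = (1, 0, 0, 0)ᵀ.
Then v_1 = N · v_2 = (-2, -4, 0, 0)ᵀ.

Sanity check: (A − (2)·I) v_1 = (0, 0, 0, 0)ᵀ = 0. ✓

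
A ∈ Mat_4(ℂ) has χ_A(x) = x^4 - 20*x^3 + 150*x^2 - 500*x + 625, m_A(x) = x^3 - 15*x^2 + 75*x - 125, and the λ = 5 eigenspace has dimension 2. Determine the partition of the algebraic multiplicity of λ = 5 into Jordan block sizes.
Block sizes for λ = 5: [3, 1]

Step 1 — from the characteristic polynomial, algebraic multiplicity of λ = 5 is 4. From dim ker(A − (5)·I) = 2, there are exactly 2 Jordan blocks for λ = 5.
Step 2 — from the minimal polynomial, the factor (x − 5)^3 tells us the largest block for λ = 5 has size 3.
Step 3 — with total size 4, 2 blocks, and largest block 3, the block sizes (in nonincreasing order) are [3, 1].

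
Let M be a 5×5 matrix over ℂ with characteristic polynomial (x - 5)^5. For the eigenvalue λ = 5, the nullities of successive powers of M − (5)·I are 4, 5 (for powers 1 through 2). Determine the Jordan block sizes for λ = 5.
Block sizes for λ = 5: [2, 1, 1, 1]

From the dimensions of kernels of powers, the number of Jordan blocks of size at least j is d_j − d_{j−1} where d_j = dim ker(N^j) (with d_0 = 0). Computing the differences gives [4, 1].
The number of blocks of size exactly k is (#blocks of size ≥ k) − (#blocks of size ≥ k + 1), so the partition is: 3 block(s) of size 1, 1 block(s) of size 2.
In nonincreasing order the block sizes are [2, 1, 1, 1].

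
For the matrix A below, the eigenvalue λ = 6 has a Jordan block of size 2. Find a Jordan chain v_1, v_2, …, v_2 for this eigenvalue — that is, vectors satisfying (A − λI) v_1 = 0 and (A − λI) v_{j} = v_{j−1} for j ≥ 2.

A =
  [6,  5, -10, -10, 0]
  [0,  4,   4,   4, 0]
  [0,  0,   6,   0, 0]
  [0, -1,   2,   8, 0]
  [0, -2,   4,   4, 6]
A Jordan chain for λ = 6 of length 2:
v_1 = (5, -2, 0, -1, -2)ᵀ
v_2 = (0, 1, 0, 0, 0)ᵀ

Let N = A − (6)·I. We want v_2 with N^2 v_2 = 0 but N^1 v_2 ≠ 0; then v_{j-1} := N · v_j for j = 2, …, 2.

Pick v_2 = (0, 1, 0, 0, 0)ᵀ.
Then v_1 = N · v_2 = (5, -2, 0, -1, -2)ᵀ.

Sanity check: (A − (6)·I) v_1 = (0, 0, 0, 0, 0)ᵀ = 0. ✓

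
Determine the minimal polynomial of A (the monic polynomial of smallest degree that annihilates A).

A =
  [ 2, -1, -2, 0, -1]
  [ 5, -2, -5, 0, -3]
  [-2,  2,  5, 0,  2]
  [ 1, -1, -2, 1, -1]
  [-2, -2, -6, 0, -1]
x^3 - 3*x^2 + 3*x - 1

The characteristic polynomial is χ_A(x) = (x - 1)^5, so the eigenvalues are known. The minimal polynomial is
  m_A(x) = Π_λ (x − λ)^{k_λ}
where k_λ is the size of the *largest* Jordan block for λ (equivalently, the smallest k with (A − λI)^k v = 0 for every generalised eigenvector v of λ).

  λ = 1: largest Jordan block has size 3, contributing (x − 1)^3

So m_A(x) = (x - 1)^3 = x^3 - 3*x^2 + 3*x - 1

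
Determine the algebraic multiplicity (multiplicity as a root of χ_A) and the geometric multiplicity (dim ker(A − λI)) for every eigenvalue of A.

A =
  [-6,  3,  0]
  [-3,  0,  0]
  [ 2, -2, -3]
λ = -3: alg = 3, geom = 2

Step 1 — factor the characteristic polynomial to read off the algebraic multiplicities:
  χ_A(x) = (x + 3)^3

Step 2 — compute geometric multiplicities via the rank-nullity identity g(λ) = n − rank(A − λI):
  rank(A − (-3)·I) = 1, so dim ker(A − (-3)·I) = n − 1 = 2

Summary:
  λ = -3: algebraic multiplicity = 3, geometric multiplicity = 2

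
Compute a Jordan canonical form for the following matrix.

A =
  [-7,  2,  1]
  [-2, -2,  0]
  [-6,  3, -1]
J_1(-4) ⊕ J_2(-3)

The characteristic polynomial is
  det(x·I − A) = x^3 + 10*x^2 + 33*x + 36 = (x + 3)^2*(x + 4)

Eigenvalues and multiplicities (the geometric multiplicity of λ is n − rank(A − λI), which equals the number of Jordan blocks for λ):
  λ = -4: algebraic multiplicity = 1, geometric multiplicity = 1
  λ = -3: algebraic multiplicity = 2, geometric multiplicity = 1

Determining the block sizes for each eigenvalue:
  λ = -4: one block (gm = 1), so the single block has size am = 1 → block sizes [1]
  λ = -3: one block (gm = 1), so the single block has size am = 2 → block sizes [2]

Assembling the blocks gives a Jordan form
J =
  [-4,  0,  0]
  [ 0, -3,  1]
  [ 0,  0, -3]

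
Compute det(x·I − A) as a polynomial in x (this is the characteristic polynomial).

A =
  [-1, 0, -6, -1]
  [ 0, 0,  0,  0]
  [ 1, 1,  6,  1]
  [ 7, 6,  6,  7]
x^4 - 12*x^3 + 36*x^2

Expanding det(x·I − A) (e.g. by cofactor expansion or by noting that A is similar to its Jordan form J, which has the same characteristic polynomial as A) gives
  χ_A(x) = x^4 - 12*x^3 + 36*x^2
which factors as x^2*(x - 6)^2. The eigenvalues (with algebraic multiplicities) are λ = 0 with multiplicity 2, λ = 6 with multiplicity 2.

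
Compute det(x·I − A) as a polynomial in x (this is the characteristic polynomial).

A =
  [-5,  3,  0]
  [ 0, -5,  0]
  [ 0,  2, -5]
x^3 + 15*x^2 + 75*x + 125

Expanding det(x·I − A) (e.g. by cofactor expansion or by noting that A is similar to its Jordan form J, which has the same characteristic polynomial as A) gives
  χ_A(x) = x^3 + 15*x^2 + 75*x + 125
which factors as (x + 5)^3. The eigenvalues (with algebraic multiplicities) are λ = -5 with multiplicity 3.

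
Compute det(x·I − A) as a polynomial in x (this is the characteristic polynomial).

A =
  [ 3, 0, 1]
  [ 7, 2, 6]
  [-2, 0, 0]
x^3 - 5*x^2 + 8*x - 4

Expanding det(x·I − A) (e.g. by cofactor expansion or by noting that A is similar to its Jordan form J, which has the same characteristic polynomial as A) gives
  χ_A(x) = x^3 - 5*x^2 + 8*x - 4
which factors as (x - 2)^2*(x - 1). The eigenvalues (with algebraic multiplicities) are λ = 1 with multiplicity 1, λ = 2 with multiplicity 2.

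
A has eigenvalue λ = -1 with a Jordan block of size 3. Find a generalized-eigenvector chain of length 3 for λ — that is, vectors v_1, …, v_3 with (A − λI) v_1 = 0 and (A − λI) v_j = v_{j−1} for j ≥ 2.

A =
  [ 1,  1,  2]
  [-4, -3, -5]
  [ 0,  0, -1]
A Jordan chain for λ = -1 of length 3:
v_1 = (-1, 2, 0)ᵀ
v_2 = (2, -5, 0)ᵀ
v_3 = (0, 0, 1)ᵀ

Let N = A − (-1)·I. We want v_3 with N^3 v_3 = 0 but N^2 v_3 ≠ 0; then v_{j-1} := N · v_j for j = 3, …, 2.

Pick v_3 = (0, 0, 1)ᵀ.
Then v_2 = N · v_3 = (2, -5, 0)ᵀ.
Then v_1 = N · v_2 = (-1, 2, 0)ᵀ.

Sanity check: (A − (-1)·I) v_1 = (0, 0, 0)ᵀ = 0. ✓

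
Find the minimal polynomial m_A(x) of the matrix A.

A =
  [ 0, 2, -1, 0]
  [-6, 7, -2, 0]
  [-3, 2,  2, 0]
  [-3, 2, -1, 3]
x^2 - 6*x + 9

The characteristic polynomial is χ_A(x) = (x - 3)^4, so the eigenvalues are known. The minimal polynomial is
  m_A(x) = Π_λ (x − λ)^{k_λ}
where k_λ is the size of the *largest* Jordan block for λ (equivalently, the smallest k with (A − λI)^k v = 0 for every generalised eigenvector v of λ).

  λ = 3: largest Jordan block has size 2, contributing (x − 3)^2

So m_A(x) = (x - 3)^2 = x^2 - 6*x + 9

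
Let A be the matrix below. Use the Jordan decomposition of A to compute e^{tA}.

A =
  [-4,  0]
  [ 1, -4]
e^{tA} =
  [exp(-4*t), 0]
  [t*exp(-4*t), exp(-4*t)]

Strategy: write A = P · J · P⁻¹ where J is a Jordan canonical form, so e^{tA} = P · e^{tJ} · P⁻¹, and e^{tJ} can be computed block-by-block.

A has Jordan form
J =
  [-4,  1]
  [ 0, -4]
(up to reordering of blocks).

Per-block formulas:
  For a 2×2 Jordan block J_2(-4): exp(t · J_2(-4)) = e^(-4t)·(I + t·N), where N is the 2×2 nilpotent shift.

After assembling e^{tJ} and conjugating by P, we get:

e^{tA} =
  [exp(-4*t), 0]
  [t*exp(-4*t), exp(-4*t)]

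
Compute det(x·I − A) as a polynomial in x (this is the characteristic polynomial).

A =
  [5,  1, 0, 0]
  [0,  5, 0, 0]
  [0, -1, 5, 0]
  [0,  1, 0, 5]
x^4 - 20*x^3 + 150*x^2 - 500*x + 625

Expanding det(x·I − A) (e.g. by cofactor expansion or by noting that A is similar to its Jordan form J, which has the same characteristic polynomial as A) gives
  χ_A(x) = x^4 - 20*x^3 + 150*x^2 - 500*x + 625
which factors as (x - 5)^4. The eigenvalues (with algebraic multiplicities) are λ = 5 with multiplicity 4.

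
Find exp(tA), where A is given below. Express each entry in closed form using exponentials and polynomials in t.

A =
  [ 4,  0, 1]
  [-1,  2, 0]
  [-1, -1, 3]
e^{tA} =
  [t*exp(3*t) + exp(3*t), -t^2*exp(3*t)/2, t^2*exp(3*t)/2 + t*exp(3*t)]
  [-t*exp(3*t), t^2*exp(3*t)/2 - t*exp(3*t) + exp(3*t), -t^2*exp(3*t)/2]
  [-t*exp(3*t), t^2*exp(3*t)/2 - t*exp(3*t), -t^2*exp(3*t)/2 + exp(3*t)]

Strategy: write A = P · J · P⁻¹ where J is a Jordan canonical form, so e^{tA} = P · e^{tJ} · P⁻¹, and e^{tJ} can be computed block-by-block.

A has Jordan form
J =
  [3, 1, 0]
  [0, 3, 1]
  [0, 0, 3]
(up to reordering of blocks).

Per-block formulas:
  For a 3×3 Jordan block J_3(3): exp(t · J_3(3)) = e^(3t)·(I + t·N + (t^2/2)·N^2), where N is the 3×3 nilpotent shift.

After assembling e^{tJ} and conjugating by P, we get:

e^{tA} =
  [t*exp(3*t) + exp(3*t), -t^2*exp(3*t)/2, t^2*exp(3*t)/2 + t*exp(3*t)]
  [-t*exp(3*t), t^2*exp(3*t)/2 - t*exp(3*t) + exp(3*t), -t^2*exp(3*t)/2]
  [-t*exp(3*t), t^2*exp(3*t)/2 - t*exp(3*t), -t^2*exp(3*t)/2 + exp(3*t)]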